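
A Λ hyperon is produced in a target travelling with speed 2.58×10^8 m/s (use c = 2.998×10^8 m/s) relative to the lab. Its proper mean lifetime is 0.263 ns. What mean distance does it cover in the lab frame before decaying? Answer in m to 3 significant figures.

β = v/c = 2.58×10^8 / 2.998×10^8 = 0.86057
γ = 1/√(1 − 0.86057²) = 1.9634
Dilated lifetime: Δt = γτ₀ = 1.9634 × 0.263 ns = 0.51637 ns
d = vΔt = 0.86057c × 0.51637 ns = 2.5800×10^8 m/s × 5.1637×10^-10 s = 0.133 m

d ≈ 0.133 m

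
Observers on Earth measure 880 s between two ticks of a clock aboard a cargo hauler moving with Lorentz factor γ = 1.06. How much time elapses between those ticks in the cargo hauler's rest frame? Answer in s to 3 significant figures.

γ = 1.06 (given)
Proper time: τ₀ = Δt/γ = 880/1.06 = 830 s

τ₀ ≈ 830 s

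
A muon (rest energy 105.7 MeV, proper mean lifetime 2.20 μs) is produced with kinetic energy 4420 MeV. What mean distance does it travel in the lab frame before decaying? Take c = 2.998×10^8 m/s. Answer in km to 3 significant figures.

γ = 1 + K/(m₀c²) = 1 + 4420/105.7 = 42.816
β = √(1 − 1/γ²) = 0.99973
Dilated lifetime: γτ₀ = 42.816 × 2.20 μs = 94.196 μs
d = βc·γτ₀ = 0.99973 × (2.998×10^8 m/s) × 9.4196×10^-5 s = 28.2 km

d ≈ 28.2 km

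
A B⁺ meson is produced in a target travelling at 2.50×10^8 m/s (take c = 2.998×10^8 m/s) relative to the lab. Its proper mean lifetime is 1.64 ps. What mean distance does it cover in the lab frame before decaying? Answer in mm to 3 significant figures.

β = v/c = 2.50×10^8 / 2.998×10^8 = 0.83389
γ = 1/√(1 − 0.83389²) = 1.8118
Dilated lifetime: Δt = γτ₀ = 1.8118 × 1.64 ps = 2.9714 ps
d = vΔt = 0.83389c × 2.9714 ps = 2.5000×10^8 m/s × 2.9714×10^-12 s = 0.743 mm

d ≈ 0.743 mm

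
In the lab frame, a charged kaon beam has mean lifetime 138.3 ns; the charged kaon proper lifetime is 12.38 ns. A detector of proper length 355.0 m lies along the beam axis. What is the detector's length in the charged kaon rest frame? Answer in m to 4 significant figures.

L ≈ 31.78 m

Time dilation ⇒ γ = Δt/τ₀ = 138.3/12.38 = 11.1712
Length contraction: L = L₀/γ = 355.0/11.1712 = 31.78 m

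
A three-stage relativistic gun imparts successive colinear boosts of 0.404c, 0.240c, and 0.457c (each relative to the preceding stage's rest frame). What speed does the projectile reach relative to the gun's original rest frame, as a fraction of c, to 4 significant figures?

u ≈ 0.8232c

Compose boost 2: (0.240 + 0.404)/(1 + 0.240×0.404) = 0.6440/1.09696 = 0.587077
Compose boost 3: (0.457 + 0.587077)/(1 + 0.457×0.587077) = 1.04408/1.26829 = 0.8232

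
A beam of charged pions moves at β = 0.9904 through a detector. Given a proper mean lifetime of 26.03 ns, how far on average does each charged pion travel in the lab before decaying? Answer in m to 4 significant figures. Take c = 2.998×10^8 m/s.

γ = 1/√(1 − 0.9904²) = 7.23426
Dilated lifetime: Δt = γτ₀ = 7.23426 × 26.03 ns = 188.308 ns
d = vΔt = 0.9904c × 188.308 ns = 2.96922×10^8 m/s × 1.88308×10^-7 s = 55.91 m

d ≈ 55.91 m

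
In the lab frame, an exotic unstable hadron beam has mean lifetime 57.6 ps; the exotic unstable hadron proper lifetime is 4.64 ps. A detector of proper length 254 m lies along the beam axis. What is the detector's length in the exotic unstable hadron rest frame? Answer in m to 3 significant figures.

L ≈ 20.5 m

Time dilation ⇒ γ = Δt/τ₀ = 57.6/4.64 = 12.414
Length contraction: L = L₀/γ = 254/12.414 = 20.5 m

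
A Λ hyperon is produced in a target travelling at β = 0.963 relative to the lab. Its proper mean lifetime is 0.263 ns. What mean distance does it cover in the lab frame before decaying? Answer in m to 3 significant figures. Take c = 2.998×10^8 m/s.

d ≈ 0.282 m

γ = 1/√(1 − 0.963²) = 3.7106
Dilated lifetime: Δt = γτ₀ = 3.7106 × 0.263 ns = 0.97588 ns
d = vΔt = 0.963c × 0.97588 ns = 2.8871×10^8 m/s × 9.7588×10^-10 s = 0.282 m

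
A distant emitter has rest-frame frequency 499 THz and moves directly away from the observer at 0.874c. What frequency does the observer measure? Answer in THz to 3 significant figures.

Relativistic Doppler: f_obs = f_src √((1−β)/(1+β))
= 499 × √(0.12600/1.8740) = 499 × 0.25930 = 129 THz

f_obs ≈ 129 THz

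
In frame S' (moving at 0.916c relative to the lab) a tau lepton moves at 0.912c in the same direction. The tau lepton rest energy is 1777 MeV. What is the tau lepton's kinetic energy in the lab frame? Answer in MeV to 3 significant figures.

u_lab = (0.912 + 0.916)/(1 + 0.912×0.916) = 0.995973
γ = 1/√(1 − 0.995973²) = 11.153
K = (γ − 1)m₀c² = (11.153 − 1) × 1777 = 10.153 × 1777 = 18000 MeV

K ≈ 18000 MeV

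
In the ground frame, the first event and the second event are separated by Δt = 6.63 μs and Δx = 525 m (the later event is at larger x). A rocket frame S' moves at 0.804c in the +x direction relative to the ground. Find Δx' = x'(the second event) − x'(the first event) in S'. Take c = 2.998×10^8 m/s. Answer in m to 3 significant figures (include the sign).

γ = 1/√(1 − 0.804²) = 1.6817
Δx' = γ(Δx − vΔt) = 1.6817 × (525 m − 0.804×(2.998×10^8 m/s)×6.63×10^-6 s)
= 1.6817 × (-1073.1 m) = -1800 m

Δx' ≈ -1800 m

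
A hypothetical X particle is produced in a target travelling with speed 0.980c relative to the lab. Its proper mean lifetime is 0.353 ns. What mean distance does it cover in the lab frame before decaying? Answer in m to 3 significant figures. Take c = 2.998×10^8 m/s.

d ≈ 0.521 m

γ = 1/√(1 − 0.980²) = 5.0252
Dilated lifetime: Δt = γτ₀ = 5.0252 × 0.353 ns = 1.7739 ns
d = vΔt = 0.980c × 1.7739 ns = 2.9380×10^8 m/s × 1.7739×10^-9 s = 0.521 m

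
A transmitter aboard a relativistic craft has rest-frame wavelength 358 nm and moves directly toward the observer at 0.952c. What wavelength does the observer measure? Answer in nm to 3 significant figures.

Relativistic Doppler: λ_obs = λ_src √((1−β)/(1+β))
= 358 × √(0.048000/1.9520) = 358 × 0.15681 = 56.1 nm

λ_obs ≈ 56.1 nm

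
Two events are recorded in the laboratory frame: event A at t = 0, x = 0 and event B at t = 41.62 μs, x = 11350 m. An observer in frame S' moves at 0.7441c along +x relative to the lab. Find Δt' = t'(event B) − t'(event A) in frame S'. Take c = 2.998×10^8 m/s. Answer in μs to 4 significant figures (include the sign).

γ = 1/√(1 − 0.7441²) = 1.49685
Δt' = γ(Δt − vΔx/c²) = 1.49685 × (41.62 μs − 0.7441×11350 m / (2.998×10^8 m/s))
= 1.49685 × (13.4494 μs) = 20.13 μs

Δt' ≈ 20.13 μs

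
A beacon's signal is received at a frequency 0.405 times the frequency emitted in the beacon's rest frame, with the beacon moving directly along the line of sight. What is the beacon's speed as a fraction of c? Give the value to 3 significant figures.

f_obs/f_src = √((1−β)/(1+β)) = 0.405  ⇒  (1−β)/(1+β) = 0.16403
β = |1 − D²|/(1 + D²) = |1 − 0.16403|/(1 + 0.16403) = 0.718

β ≈ 0.718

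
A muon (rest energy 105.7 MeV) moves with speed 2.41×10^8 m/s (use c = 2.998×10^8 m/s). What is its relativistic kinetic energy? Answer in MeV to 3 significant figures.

K ≈ 72.0 MeV

β = v/c = 2.41×10^8 / 2.998×10^8 = 0.80387
γ = 1/√(1 − 0.80387²) = 1.6812
K = (γ − 1)m₀c² = (1.6812 − 1) × 105.7 MeV = 0.68122 × 105.7 MeV = 72.0 MeV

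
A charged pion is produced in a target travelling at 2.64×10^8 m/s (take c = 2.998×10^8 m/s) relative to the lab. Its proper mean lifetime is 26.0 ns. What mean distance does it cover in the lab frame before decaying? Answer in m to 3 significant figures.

β = v/c = 2.64×10^8 / 2.998×10^8 = 0.88059
γ = 1/√(1 − 0.88059²) = 2.1102
Dilated lifetime: Δt = γτ₀ = 2.1102 × 26.0 ns = 54.866 ns
d = vΔt = 0.88059c × 54.866 ns = 2.6400×10^8 m/s × 5.4866×10^-8 s = 14.5 m

d ≈ 14.5 m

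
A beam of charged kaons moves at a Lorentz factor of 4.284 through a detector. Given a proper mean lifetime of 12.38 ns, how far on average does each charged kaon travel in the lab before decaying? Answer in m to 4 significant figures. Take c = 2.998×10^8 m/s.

β = √(1 − 1/γ²) = √(1 − 1/4.284²) = 0.972374
Dilated lifetime: Δt = γτ₀ = 4.284 × 12.38 ns = 53.0359 ns
d = vΔt = 0.972374c × 53.0359 ns = 2.91518×10^8 m/s × 5.30359×10^-8 s = 15.46 m

d ≈ 15.46 m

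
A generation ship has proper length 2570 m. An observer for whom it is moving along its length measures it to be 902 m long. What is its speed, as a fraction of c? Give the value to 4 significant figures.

β ≈ 0.9364

γ = L₀/L = 2570/902 = 2.84922
β = √(1 − 1/γ²) = 0.9364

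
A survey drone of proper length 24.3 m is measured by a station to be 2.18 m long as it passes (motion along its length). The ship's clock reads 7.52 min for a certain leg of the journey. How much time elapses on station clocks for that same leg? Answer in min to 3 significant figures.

Δt ≈ 83.8 min

Length contraction ⇒ γ = L₀/L = 24.3/2.18 = 11.147
Time dilation: Δt = γτ₀ = 11.147 × 7.52 min = 83.8 min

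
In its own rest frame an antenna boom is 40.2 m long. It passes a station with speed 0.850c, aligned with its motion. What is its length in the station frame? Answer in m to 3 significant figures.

γ = 1/√(1 − 0.850²) = 1.8983
Length contraction: L = L₀/γ = 40.2/1.8983 = 21.2 m

L ≈ 21.2 m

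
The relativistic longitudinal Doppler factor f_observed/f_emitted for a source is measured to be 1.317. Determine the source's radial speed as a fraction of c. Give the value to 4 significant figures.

β ≈ 0.2686

f_obs/f_src = √((1+β)/(1−β)) = 1.317  ⇒  (1+β)/(1−β) = 1.73449
β = |1 − D²|/(1 + D²) = |1 − 1.73449|/(1 + 1.73449) = 0.2686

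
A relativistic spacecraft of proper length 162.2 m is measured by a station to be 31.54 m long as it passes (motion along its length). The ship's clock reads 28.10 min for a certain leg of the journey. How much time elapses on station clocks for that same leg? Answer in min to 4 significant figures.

Δt ≈ 144.5 min

Length contraction ⇒ γ = L₀/L = 162.2/31.54 = 5.14268
Time dilation: Δt = γτ₀ = 5.14268 × 28.10 min = 144.5 min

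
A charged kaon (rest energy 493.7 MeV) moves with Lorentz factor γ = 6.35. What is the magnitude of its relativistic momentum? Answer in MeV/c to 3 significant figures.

β = √(1 − 1/γ²) = √(1 − 1/6.35²) = 0.98752
p = γβm₀c = 6.35 × 0.98752 × 493.7 MeV/c = 3100 MeV/c

p ≈ 3100 MeV/c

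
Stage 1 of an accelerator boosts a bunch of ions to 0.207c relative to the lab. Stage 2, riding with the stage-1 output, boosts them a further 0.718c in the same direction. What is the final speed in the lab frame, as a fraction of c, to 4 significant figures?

u ≈ 0.8053c

Compose boost 2: (0.718 + 0.207)/(1 + 0.718×0.207) = 0.9250/1.14863 = 0.8053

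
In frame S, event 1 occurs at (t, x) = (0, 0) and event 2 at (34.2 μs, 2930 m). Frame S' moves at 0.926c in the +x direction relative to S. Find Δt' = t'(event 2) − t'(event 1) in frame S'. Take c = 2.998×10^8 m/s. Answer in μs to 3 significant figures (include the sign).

Δt' ≈ 66.6 μs

γ = 1/√(1 − 0.926²) = 2.6488
Δt' = γ(Δt − vΔx/c²) = 2.6488 × (34.2 μs − 0.926×2930 m / (2.998×10^8 m/s))
= 2.6488 × (25.150 μs) = 66.6 μs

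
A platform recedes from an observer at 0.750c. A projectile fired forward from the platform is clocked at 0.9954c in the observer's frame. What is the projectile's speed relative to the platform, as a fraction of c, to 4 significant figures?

u' ≈ 0.9682c

Inverse velocity addition: u' = (u − v)/(1 − uv/c²)
= (0.9954 − 0.750)/(1 − 0.9954×0.750) = 0.2454/0.253450 = 0.9682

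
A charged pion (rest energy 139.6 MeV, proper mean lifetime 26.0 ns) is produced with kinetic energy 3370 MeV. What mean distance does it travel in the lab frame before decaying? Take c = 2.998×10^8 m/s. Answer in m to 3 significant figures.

γ = 1 + K/(m₀c²) = 1 + 3370/139.6 = 25.140
β = √(1 − 1/γ²) = 0.99921
Dilated lifetime: γτ₀ = 25.140 × 26.0 ns = 653.65 ns
d = βc·γτ₀ = 0.99921 × (2.998×10^8 m/s) × 6.5365×10^-7 s = 196 m

d ≈ 196 m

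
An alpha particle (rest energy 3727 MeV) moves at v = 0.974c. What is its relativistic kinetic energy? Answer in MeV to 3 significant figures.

K ≈ 12700 MeV

γ = 1/√(1 − 0.974²) = 4.4141
K = (γ − 1)m₀c² = (4.4141 − 1) × 3727 MeV = 3.4141 × 3727 MeV = 12700 MeV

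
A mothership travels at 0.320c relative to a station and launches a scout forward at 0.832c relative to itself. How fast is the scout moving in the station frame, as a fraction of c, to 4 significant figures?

u ≈ 0.9098c

Compose boost 2: (0.832 + 0.320)/(1 + 0.832×0.320) = 1.152/1.26624 = 0.9098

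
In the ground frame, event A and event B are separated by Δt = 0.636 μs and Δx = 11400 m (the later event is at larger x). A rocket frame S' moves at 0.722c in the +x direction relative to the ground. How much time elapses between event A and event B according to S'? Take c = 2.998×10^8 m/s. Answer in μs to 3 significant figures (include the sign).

Δt' ≈ -38.8 μs

γ = 1/√(1 − 0.722²) = 1.4453
Δt' = γ(Δt − vΔx/c²) = 1.4453 × (0.636 μs − 0.722×11400 m / (2.998×10^8 m/s))
= 1.4453 × (-26.818 μs) = -38.8 μs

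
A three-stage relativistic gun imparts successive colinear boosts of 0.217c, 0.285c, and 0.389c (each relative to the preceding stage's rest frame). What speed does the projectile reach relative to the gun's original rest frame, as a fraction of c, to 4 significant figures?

u ≈ 0.7279c

Compose boost 2: (0.285 + 0.217)/(1 + 0.285×0.217) = 0.5020/1.06184 = 0.472762
Compose boost 3: (0.389 + 0.472762)/(1 + 0.389×0.472762) = 0.861762/1.18390 = 0.7279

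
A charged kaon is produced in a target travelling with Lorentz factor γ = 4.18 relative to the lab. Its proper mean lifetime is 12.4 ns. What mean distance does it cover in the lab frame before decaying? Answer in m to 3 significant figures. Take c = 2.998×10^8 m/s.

β = √(1 − 1/γ²) = √(1 − 1/4.18²) = 0.97096
Dilated lifetime: Δt = γτ₀ = 4.18 × 12.4 ns = 51.832 ns
d = vΔt = 0.97096c × 51.832 ns = 2.9109×10^8 m/s × 5.1832×10^-8 s = 15.1 m

d ≈ 15.1 m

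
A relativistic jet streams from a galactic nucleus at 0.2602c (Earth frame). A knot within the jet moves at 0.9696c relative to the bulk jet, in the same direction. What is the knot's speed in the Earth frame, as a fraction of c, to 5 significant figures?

u ≈ 0.98204c

Relativistic velocity addition: u = (u' + v)/(1 + u'v/c²)
= (0.9696 + 0.2602)/(1 + 0.9696×0.2602) = 1.2298/1.252290 = 0.98204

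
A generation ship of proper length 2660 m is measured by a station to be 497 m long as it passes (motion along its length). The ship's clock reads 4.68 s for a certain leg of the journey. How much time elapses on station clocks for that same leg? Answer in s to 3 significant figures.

Δt ≈ 25.0 s

Length contraction ⇒ γ = L₀/L = 2660/497 = 5.3521
Time dilation: Δt = γτ₀ = 5.3521 × 4.68 s = 25.0 s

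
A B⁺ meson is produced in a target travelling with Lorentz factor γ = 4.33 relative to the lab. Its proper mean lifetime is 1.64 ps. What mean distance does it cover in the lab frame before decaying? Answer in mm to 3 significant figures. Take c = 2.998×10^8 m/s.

d ≈ 2.07 mm

β = √(1 − 1/γ²) = √(1 − 1/4.33²) = 0.97297
Dilated lifetime: Δt = γτ₀ = 4.33 × 1.64 ps = 7.1012 ps
d = vΔt = 0.97297c × 7.1012 ps = 2.9170×10^8 m/s × 7.1012×10^-12 s = 2.07 mm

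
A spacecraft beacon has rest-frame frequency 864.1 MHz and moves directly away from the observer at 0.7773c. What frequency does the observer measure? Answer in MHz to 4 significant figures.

Relativistic Doppler: f_obs = f_src √((1−β)/(1+β))
= 864.1 × √(0.222700/1.77730) = 864.1 × 0.353981 = 305.9 MHz

f_obs ≈ 305.9 MHz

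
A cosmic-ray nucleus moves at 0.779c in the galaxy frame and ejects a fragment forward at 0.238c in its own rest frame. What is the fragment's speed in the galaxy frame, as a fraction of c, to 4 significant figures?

Compose boost 2: (0.238 + 0.779)/(1 + 0.238×0.779) = 1.017/1.18540 = 0.8579

u ≈ 0.8579c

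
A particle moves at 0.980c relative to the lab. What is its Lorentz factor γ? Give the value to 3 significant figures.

γ = 1/√(1 − β²) = 1/√(1 − 0.980²) = 1/√(0.039600) = 5.03

γ ≈ 5.03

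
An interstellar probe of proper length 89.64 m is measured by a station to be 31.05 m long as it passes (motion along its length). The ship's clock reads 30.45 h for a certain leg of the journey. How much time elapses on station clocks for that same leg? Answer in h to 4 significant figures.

Δt ≈ 87.91 h

Length contraction ⇒ γ = L₀/L = 89.64/31.05 = 2.88696
Time dilation: Δt = γτ₀ = 2.88696 × 30.45 h = 87.91 h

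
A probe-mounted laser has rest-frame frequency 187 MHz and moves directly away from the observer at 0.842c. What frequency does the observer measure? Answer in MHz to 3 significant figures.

Relativistic Doppler: f_obs = f_src √((1−β)/(1+β))
= 187 × √(0.15800/1.8420) = 187 × 0.29288 = 54.8 MHz

f_obs ≈ 54.8 MHz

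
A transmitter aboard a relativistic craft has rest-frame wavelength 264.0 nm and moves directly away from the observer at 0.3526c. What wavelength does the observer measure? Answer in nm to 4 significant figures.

Relativistic Doppler: λ_obs = λ_src √((1+β)/(1−β))
= 264.0 × √(1.35260/0.647400) = 264.0 × 1.44543 = 381.6 nm

λ_obs ≈ 381.6 nm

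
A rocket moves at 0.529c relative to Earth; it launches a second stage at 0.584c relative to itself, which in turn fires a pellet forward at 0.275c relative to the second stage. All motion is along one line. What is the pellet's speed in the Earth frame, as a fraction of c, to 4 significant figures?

Compose boost 2: (0.584 + 0.529)/(1 + 0.584×0.529) = 1.113/1.30894 = 0.850309
Compose boost 3: (0.275 + 0.850309)/(1 + 0.275×0.850309) = 1.12531/1.23383 = 0.9120

u ≈ 0.9120c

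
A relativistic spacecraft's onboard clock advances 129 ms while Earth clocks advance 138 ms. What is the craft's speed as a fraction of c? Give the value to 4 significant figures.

γ = Δt/τ₀ = 138/129 = 1.06977
β = √(1 − 1/γ²) = √(1 − 1/1.06977²) = 0.3552

β ≈ 0.3552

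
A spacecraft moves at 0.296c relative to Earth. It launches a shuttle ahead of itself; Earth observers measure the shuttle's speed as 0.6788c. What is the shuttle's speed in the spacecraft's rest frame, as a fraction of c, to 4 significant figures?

u' ≈ 0.4791c

Inverse velocity addition: u' = (u − v)/(1 − uv/c²)
= (0.6788 − 0.296)/(1 − 0.6788×0.296) = 0.3828/0.799075 = 0.4791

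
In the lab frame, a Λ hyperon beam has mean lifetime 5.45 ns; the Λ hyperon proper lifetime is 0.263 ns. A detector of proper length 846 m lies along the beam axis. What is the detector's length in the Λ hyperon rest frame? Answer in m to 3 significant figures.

L ≈ 40.8 m

Time dilation ⇒ γ = Δt/τ₀ = 5.45/0.263 = 20.722
Length contraction: L = L₀/γ = 846/20.722 = 40.8 m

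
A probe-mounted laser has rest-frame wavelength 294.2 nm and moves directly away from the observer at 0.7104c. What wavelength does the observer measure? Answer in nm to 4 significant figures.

λ_obs ≈ 715.0 nm

Relativistic Doppler: λ_obs = λ_src √((1+β)/(1−β))
= 294.2 × √(1.71040/0.289600) = 294.2 × 2.43024 = 715.0 nm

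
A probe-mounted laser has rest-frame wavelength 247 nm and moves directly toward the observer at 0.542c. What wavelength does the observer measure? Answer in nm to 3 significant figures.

λ_obs ≈ 135 nm

Relativistic Doppler: λ_obs = λ_src √((1−β)/(1+β))
= 247 × √(0.45800/1.5420) = 247 × 0.54499 = 135 nm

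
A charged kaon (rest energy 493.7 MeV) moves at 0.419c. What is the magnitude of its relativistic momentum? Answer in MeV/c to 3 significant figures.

γ = 1/√(1 − 0.419²) = 1.1013
p = γβm₀c = 1.1013 × 0.419 × 493.7 MeV/c = 228 MeV/c

p ≈ 228 MeV/c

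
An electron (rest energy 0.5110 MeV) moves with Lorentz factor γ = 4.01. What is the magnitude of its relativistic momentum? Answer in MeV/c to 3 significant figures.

β = √(1 − 1/γ²) = √(1 − 1/4.01²) = 0.96841
p = γβm₀c = 4.01 × 0.96841 × 0.5110 MeV/c = 1.98 MeV/c

p ≈ 1.98 MeV/c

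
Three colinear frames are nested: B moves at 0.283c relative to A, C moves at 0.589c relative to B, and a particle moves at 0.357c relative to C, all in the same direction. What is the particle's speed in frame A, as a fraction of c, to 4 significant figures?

u ≈ 0.8718c

Compose boost 2: (0.589 + 0.283)/(1 + 0.589×0.283) = 0.8720/1.16669 = 0.747416
Compose boost 3: (0.357 + 0.747416)/(1 + 0.357×0.747416) = 1.10442/1.26683 = 0.8718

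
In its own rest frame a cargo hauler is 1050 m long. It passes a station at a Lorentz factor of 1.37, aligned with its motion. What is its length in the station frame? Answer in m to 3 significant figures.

L ≈ 766 m

γ = 1.37 (given)
Length contraction: L = L₀/γ = 1050/1.37 = 766 m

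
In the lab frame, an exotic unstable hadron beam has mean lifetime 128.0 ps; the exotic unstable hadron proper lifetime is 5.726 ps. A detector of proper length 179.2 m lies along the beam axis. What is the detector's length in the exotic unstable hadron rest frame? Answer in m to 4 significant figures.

Time dilation ⇒ γ = Δt/τ₀ = 128.0/5.726 = 22.3542
Length contraction: L = L₀/γ = 179.2/22.3542 = 8.016 m

L ≈ 8.016 m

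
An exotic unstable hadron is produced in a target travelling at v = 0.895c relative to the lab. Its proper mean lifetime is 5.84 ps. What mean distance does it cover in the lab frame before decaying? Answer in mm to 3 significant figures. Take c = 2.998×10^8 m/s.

d ≈ 3.51 mm

γ = 1/√(1 − 0.895²) = 2.2418
Dilated lifetime: Δt = γτ₀ = 2.2418 × 5.84 ps = 13.092 ps
d = vΔt = 0.895c × 13.092 ps = 2.6832×10^8 m/s × 1.3092×10^-11 s = 3.51 mm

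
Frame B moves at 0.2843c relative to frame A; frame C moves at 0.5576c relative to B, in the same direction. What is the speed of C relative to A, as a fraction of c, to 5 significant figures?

u ≈ 0.72670c

Compose boost 2: (0.5576 + 0.2843)/(1 + 0.5576×0.2843) = 0.84190/1.158526 = 0.72670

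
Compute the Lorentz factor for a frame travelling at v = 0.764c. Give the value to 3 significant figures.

γ = 1/√(1 − β²) = 1/√(1 − 0.764²) = 1/√(0.41630) = 1.55

γ ≈ 1.55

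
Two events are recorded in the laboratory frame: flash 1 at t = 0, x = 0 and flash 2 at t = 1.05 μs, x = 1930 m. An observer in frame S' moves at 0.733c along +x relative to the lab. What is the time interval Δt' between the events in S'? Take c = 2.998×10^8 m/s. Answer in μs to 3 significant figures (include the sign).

Δt' ≈ -5.39 μs

γ = 1/√(1 − 0.733²) = 1.4701
Δt' = γ(Δt − vΔx/c²) = 1.4701 × (1.05 μs − 0.733×1930 m / (2.998×10^8 m/s))
= 1.4701 × (-3.6688 μs) = -5.39 μs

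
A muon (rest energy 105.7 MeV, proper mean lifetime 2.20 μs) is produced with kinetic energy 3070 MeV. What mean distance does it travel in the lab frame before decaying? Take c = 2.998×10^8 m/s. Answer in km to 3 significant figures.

d ≈ 19.8 km

γ = 1 + K/(m₀c²) = 1 + 3070/105.7 = 30.044
β = √(1 − 1/γ²) = 0.99945
Dilated lifetime: γτ₀ = 30.044 × 2.20 μs = 66.098 μs
d = βc·γτ₀ = 0.99945 × (2.998×10^8 m/s) × 6.6098×10^-5 s = 19.8 km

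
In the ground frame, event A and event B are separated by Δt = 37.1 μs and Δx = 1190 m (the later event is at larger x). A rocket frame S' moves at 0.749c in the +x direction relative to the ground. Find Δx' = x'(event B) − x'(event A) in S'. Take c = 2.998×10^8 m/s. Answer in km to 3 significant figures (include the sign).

γ = 1/√(1 − 0.749²) = 1.5093
Δx' = γ(Δx − vΔt) = 1.5093 × (1190 m − 0.749×(2.998×10^8 m/s)×37.1×10^-6 s)
= 1.5093 × (-7140.8 m) = -10.8 km

Δx' ≈ -10.8 km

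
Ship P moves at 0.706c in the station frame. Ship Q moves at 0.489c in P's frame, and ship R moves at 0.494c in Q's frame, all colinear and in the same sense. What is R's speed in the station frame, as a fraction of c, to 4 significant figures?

Compose boost 2: (0.489 + 0.706)/(1 + 0.489×0.706) = 1.195/1.34523 = 0.888321
Compose boost 3: (0.494 + 0.888321)/(1 + 0.494×0.888321) = 1.38232/1.43883 = 0.9607

u ≈ 0.9607c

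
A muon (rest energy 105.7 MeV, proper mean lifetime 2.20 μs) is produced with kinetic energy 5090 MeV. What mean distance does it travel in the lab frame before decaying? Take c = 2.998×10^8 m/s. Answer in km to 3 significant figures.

γ = 1 + K/(m₀c²) = 1 + 5090/105.7 = 49.155
β = √(1 − 1/γ²) = 0.99979
Dilated lifetime: γτ₀ = 49.155 × 2.20 μs = 108.14 μs
d = βc·γτ₀ = 0.99979 × (2.998×10^8 m/s) × 0.00010814 s = 32.4 km

d ≈ 32.4 km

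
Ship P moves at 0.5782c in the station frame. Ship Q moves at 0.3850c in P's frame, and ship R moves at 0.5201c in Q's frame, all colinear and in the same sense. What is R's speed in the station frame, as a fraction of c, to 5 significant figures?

Compose boost 2: (0.3850 + 0.5782)/(1 + 0.3850×0.5782) = 0.96320/1.222607 = 0.7878247
Compose boost 3: (0.5201 + 0.7878247)/(1 + 0.5201×0.7878247) = 1.307925/1.409748 = 0.92777

u ≈ 0.92777c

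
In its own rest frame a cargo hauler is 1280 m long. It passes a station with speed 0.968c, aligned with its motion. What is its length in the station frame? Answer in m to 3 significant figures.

γ = 1/√(1 − 0.968²) = 3.9849
Length contraction: L = L₀/γ = 1280/3.9849 = 321 m

L ≈ 321 m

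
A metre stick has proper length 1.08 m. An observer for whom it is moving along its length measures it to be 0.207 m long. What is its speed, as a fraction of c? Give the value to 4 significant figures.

β ≈ 0.9815

γ = L₀/L = 1.08/0.207 = 5.21739
β = √(1 − 1/γ²) = 0.9815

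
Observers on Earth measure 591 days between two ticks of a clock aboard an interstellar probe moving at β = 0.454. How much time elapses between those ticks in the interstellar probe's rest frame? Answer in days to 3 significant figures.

τ₀ ≈ 527 days

γ = 1/√(1 − 0.454²) = 1.1223
Proper time: τ₀ = Δt/γ = 591/1.1223 = 527 days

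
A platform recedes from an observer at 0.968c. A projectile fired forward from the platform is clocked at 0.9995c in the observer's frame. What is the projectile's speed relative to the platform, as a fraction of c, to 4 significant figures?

u' ≈ 0.9697c

Inverse velocity addition: u' = (u − v)/(1 − uv/c²)
= (0.9995 − 0.968)/(1 − 0.9995×0.968) = 0.03150/0.0324840 = 0.9697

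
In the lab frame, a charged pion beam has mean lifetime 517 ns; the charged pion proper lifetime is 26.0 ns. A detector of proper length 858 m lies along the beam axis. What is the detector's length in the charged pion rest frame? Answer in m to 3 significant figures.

L ≈ 43.1 m

Time dilation ⇒ γ = Δt/τ₀ = 517/26.0 = 19.885
Length contraction: L = L₀/γ = 858/19.885 = 43.1 m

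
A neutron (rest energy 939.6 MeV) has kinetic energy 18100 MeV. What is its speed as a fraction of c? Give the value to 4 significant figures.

β ≈ 0.9988

γ = 1 + K/(m₀c²) = 1 + 18100/939.6 = 20.2635
β = √(1 − 1/γ²) = 0.9988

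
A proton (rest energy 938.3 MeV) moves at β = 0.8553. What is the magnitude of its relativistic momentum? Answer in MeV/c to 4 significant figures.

γ = 1/√(1 − 0.8553²) = 1.93001
p = γβm₀c = 1.93001 × 0.8553 × 938.3 MeV/c = 1549 MeV/c

p ≈ 1549 MeV/c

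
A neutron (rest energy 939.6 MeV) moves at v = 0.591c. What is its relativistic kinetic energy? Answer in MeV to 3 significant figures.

K ≈ 225 MeV

γ = 1/√(1 − 0.591²) = 1.2397
K = (γ − 1)m₀c² = (1.2397 − 1) × 939.6 MeV = 0.23966 × 939.6 MeV = 225 MeV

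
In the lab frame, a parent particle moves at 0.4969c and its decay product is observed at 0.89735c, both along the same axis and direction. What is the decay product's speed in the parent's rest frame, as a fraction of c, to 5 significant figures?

u' ≈ 0.72269c

Inverse velocity addition: u' = (u − v)/(1 − uv/c²)
= (0.89735 − 0.4969)/(1 − 0.89735×0.4969) = 0.40045/0.5541068 = 0.72269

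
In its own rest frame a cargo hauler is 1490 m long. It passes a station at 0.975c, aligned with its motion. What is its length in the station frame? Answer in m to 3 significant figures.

γ = 1/√(1 − 0.975²) = 4.5004
Length contraction: L = L₀/γ = 1490/4.5004 = 331 m

L ≈ 331 m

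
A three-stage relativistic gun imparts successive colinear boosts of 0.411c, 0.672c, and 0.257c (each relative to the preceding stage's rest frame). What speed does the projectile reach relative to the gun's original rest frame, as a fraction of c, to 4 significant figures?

u ≈ 0.9077c

Compose boost 2: (0.672 + 0.411)/(1 + 0.672×0.411) = 1.083/1.27619 = 0.848618
Compose boost 3: (0.257 + 0.848618)/(1 + 0.257×0.848618) = 1.10562/1.21809 = 0.9077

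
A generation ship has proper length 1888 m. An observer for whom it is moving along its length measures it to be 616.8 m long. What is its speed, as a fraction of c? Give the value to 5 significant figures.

γ = L₀/L = 1888/616.8 = 3.060960
β = √(1 − 1/γ²) = 0.94513

β ≈ 0.94513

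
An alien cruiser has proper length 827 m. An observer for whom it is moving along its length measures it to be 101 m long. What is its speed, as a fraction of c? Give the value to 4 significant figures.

β ≈ 0.9925

γ = L₀/L = 827/101 = 8.18812
β = √(1 − 1/γ²) = 0.9925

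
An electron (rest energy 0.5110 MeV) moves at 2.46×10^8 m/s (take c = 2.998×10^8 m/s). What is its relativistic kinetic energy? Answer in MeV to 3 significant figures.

β = v/c = 2.46×10^8 / 2.998×10^8 = 0.82055
γ = 1/√(1 − 0.82055²) = 1.7495
K = (γ − 1)m₀c² = (1.7495 − 1) × 0.5110 MeV = 0.74954 × 0.5110 MeV = 0.383 MeV

K ≈ 0.383 MeV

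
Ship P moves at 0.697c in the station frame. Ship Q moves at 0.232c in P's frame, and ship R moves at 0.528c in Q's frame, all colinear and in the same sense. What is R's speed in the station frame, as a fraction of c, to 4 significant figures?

u ≈ 0.9335c

Compose boost 2: (0.232 + 0.697)/(1 + 0.232×0.697) = 0.9290/1.16170 = 0.799687
Compose boost 3: (0.528 + 0.799687)/(1 + 0.528×0.799687) = 1.32769/1.42223 = 0.9335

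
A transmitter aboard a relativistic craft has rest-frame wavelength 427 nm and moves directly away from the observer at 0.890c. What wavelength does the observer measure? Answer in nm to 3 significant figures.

Relativistic Doppler: λ_obs = λ_src √((1+β)/(1−β))
= 427 × √(1.8900/0.11000) = 427 × 4.1451 = 1770 nm

λ_obs ≈ 1770 nm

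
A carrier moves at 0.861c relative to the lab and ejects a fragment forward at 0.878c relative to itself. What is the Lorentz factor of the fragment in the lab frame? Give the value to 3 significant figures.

γ ≈ 7.21

u_lab = (0.878 + 0.861)/(1 + 0.878×0.861) = 1.739/1.75596 = 0.990343
γ = 1/√(1 − 0.990343²) = 7.21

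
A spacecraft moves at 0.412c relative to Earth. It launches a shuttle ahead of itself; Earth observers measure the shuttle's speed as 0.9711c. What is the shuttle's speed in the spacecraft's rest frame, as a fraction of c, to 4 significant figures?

Inverse velocity addition: u' = (u − v)/(1 − uv/c²)
= (0.9711 − 0.412)/(1 − 0.9711×0.412) = 0.5591/0.599907 = 0.9320

u' ≈ 0.9320c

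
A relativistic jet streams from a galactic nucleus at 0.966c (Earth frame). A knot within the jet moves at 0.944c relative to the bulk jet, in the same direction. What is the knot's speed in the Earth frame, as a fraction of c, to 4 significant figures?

Relativistic velocity addition: u = (u' + v)/(1 + u'v/c²)
= (0.944 + 0.966)/(1 + 0.944×0.966) = 1.910/1.91190 = 0.9990

u ≈ 0.9990c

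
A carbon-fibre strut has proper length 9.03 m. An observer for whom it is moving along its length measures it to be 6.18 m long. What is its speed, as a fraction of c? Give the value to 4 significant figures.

β ≈ 0.7291

γ = L₀/L = 9.03/6.18 = 1.46117
β = √(1 − 1/γ²) = 0.7291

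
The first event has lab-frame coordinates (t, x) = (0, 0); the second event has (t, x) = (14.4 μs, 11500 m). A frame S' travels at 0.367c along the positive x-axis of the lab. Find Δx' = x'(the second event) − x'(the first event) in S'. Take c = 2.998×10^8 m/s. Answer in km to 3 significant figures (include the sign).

Δx' ≈ 10.7 km

γ = 1/√(1 − 0.367²) = 1.0750
Δx' = γ(Δx − vΔt) = 1.0750 × (11500 m − 0.367×(2.998×10^8 m/s)×14.4×10^-6 s)
= 1.0750 × (9915.6 m) = 10.7 km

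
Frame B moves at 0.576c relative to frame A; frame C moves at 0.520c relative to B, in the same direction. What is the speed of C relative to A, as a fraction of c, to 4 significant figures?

u ≈ 0.8434c

Compose boost 2: (0.520 + 0.576)/(1 + 0.520×0.576) = 1.096/1.29952 = 0.8434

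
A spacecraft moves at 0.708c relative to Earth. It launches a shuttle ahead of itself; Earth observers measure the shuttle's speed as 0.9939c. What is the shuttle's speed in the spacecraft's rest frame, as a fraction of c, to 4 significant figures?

u' ≈ 0.9648c

Inverse velocity addition: u' = (u − v)/(1 − uv/c²)
= (0.9939 − 0.708)/(1 − 0.9939×0.708) = 0.2859/0.296319 = 0.9648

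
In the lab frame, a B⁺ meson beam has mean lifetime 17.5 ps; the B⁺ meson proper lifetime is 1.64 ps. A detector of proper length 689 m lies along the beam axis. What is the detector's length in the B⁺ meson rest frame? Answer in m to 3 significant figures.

L ≈ 64.6 m

Time dilation ⇒ γ = Δt/τ₀ = 17.5/1.64 = 10.671
Length contraction: L = L₀/γ = 689/10.671 = 64.6 m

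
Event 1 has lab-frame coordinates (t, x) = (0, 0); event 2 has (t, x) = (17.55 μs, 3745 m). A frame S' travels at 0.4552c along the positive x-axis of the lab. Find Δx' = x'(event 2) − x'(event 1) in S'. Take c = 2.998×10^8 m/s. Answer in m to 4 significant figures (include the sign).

γ = 1/√(1 − 0.4552²) = 1.12310
Δx' = γ(Δx − vΔt) = 1.12310 × (3745 m − 0.4552×(2.998×10^8 m/s)×17.55×10^-6 s)
= 1.12310 × (1349.97 m) = 1516 m

Δx' ≈ 1516 m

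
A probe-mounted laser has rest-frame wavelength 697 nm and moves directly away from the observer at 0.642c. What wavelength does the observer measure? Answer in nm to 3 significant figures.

Relativistic Doppler: λ_obs = λ_src √((1+β)/(1−β))
= 697 × √(1.6420/0.35800) = 697 × 2.1416 = 1490 nm

λ_obs ≈ 1490 nm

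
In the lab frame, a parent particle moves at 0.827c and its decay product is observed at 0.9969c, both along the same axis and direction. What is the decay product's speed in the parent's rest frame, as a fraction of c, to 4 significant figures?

Inverse velocity addition: u' = (u − v)/(1 − uv/c²)
= (0.9969 − 0.827)/(1 − 0.9969×0.827) = 0.1699/0.175564 = 0.9677

u' ≈ 0.9677c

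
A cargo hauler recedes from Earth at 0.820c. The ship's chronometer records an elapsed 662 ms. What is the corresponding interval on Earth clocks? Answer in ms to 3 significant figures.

Δt ≈ 1160 ms

γ = 1/√(1 − 0.820²) = 1.7471
Time dilation: Δt = γτ₀ = 1.7471 × 662 ms = 1160 ms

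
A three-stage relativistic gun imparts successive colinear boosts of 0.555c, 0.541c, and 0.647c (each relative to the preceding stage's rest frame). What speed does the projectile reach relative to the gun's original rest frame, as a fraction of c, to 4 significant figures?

Compose boost 2: (0.541 + 0.555)/(1 + 0.541×0.555) = 1.096/1.30025 = 0.842912
Compose boost 3: (0.647 + 0.842912)/(1 + 0.647×0.842912) = 1.48991/1.54536 = 0.9641

u ≈ 0.9641c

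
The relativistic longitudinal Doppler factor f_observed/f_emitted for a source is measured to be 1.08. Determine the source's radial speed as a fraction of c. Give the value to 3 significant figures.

f_obs/f_src = √((1+β)/(1−β)) = 1.08  ⇒  (1+β)/(1−β) = 1.1664
β = |1 − D²|/(1 + D²) = |1 − 1.1664|/(1 + 1.1664) = 0.0768

β ≈ 0.0768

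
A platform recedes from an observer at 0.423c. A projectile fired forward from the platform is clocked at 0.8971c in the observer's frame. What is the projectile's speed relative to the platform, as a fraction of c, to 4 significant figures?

u' ≈ 0.7640c

Inverse velocity addition: u' = (u − v)/(1 − uv/c²)
= (0.8971 − 0.423)/(1 − 0.8971×0.423) = 0.4741/0.620527 = 0.7640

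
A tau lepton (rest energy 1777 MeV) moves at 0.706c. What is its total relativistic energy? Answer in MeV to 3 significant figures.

E ≈ 2510 MeV

γ = 1/√(1 − 0.706²) = 1.4120
E = γm₀c² = 1.4120 × 1777 MeV = 2510 MeV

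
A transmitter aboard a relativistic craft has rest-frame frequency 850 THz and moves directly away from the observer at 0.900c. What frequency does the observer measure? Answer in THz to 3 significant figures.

Relativistic Doppler: f_obs = f_src √((1−β)/(1+β))
= 850 × √(0.10000/1.9000) = 850 × 0.22942 = 195 THz

f_obs ≈ 195 THz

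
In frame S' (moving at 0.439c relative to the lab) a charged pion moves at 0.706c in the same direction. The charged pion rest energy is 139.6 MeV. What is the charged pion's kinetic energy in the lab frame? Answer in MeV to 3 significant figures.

K ≈ 148 MeV

u_lab = (0.706 + 0.439)/(1 + 0.706×0.439) = 0.874090
γ = 1/√(1 − 0.874090²) = 2.0586
K = (γ − 1)m₀c² = (2.0586 − 1) × 139.6 = 1.0586 × 139.6 = 148 MeV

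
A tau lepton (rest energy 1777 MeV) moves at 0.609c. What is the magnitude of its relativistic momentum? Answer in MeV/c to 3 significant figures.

γ = 1/√(1 − 0.609²) = 1.2608
p = γβm₀c = 1.2608 × 0.609 × 1777 MeV/c = 1360 MeV/c

p ≈ 1360 MeV/c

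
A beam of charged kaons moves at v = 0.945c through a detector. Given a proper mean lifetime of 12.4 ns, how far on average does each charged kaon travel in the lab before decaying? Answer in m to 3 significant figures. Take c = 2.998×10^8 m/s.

d ≈ 10.7 m

γ = 1/√(1 − 0.945²) = 3.0574
Dilated lifetime: Δt = γτ₀ = 3.0574 × 12.4 ns = 37.912 ns
d = vΔt = 0.945c × 37.912 ns = 2.8331×10^8 m/s × 3.7912×10^-8 s = 10.7 m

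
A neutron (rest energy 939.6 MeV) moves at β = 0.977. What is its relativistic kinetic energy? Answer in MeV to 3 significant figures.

K ≈ 3470 MeV

γ = 1/√(1 − 0.977²) = 4.6896
K = (γ − 1)m₀c² = (4.6896 − 1) × 939.6 MeV = 3.6896 × 939.6 MeV = 3470 MeV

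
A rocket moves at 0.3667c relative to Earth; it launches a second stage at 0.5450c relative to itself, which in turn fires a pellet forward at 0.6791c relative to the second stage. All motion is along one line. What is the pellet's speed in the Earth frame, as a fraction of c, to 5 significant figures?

Compose boost 2: (0.5450 + 0.3667)/(1 + 0.5450×0.3667) = 0.91170/1.199852 = 0.7598440
Compose boost 3: (0.6791 + 0.7598440)/(1 + 0.6791×0.7598440) = 1.438944/1.516010 = 0.94917

u ≈ 0.94917c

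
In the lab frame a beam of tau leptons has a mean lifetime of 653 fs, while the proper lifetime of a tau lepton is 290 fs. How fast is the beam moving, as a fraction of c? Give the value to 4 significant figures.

β ≈ 0.8960

γ = Δt/τ₀ = 653/290 = 2.25172
β = √(1 − 1/γ²) = √(1 − 1/2.25172²) = 0.8960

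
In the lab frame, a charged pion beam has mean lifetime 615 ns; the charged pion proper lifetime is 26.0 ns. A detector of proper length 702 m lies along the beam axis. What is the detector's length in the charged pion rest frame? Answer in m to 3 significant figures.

L ≈ 29.7 m

Time dilation ⇒ γ = Δt/τ₀ = 615/26.0 = 23.654
Length contraction: L = L₀/γ = 702/23.654 = 29.7 m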